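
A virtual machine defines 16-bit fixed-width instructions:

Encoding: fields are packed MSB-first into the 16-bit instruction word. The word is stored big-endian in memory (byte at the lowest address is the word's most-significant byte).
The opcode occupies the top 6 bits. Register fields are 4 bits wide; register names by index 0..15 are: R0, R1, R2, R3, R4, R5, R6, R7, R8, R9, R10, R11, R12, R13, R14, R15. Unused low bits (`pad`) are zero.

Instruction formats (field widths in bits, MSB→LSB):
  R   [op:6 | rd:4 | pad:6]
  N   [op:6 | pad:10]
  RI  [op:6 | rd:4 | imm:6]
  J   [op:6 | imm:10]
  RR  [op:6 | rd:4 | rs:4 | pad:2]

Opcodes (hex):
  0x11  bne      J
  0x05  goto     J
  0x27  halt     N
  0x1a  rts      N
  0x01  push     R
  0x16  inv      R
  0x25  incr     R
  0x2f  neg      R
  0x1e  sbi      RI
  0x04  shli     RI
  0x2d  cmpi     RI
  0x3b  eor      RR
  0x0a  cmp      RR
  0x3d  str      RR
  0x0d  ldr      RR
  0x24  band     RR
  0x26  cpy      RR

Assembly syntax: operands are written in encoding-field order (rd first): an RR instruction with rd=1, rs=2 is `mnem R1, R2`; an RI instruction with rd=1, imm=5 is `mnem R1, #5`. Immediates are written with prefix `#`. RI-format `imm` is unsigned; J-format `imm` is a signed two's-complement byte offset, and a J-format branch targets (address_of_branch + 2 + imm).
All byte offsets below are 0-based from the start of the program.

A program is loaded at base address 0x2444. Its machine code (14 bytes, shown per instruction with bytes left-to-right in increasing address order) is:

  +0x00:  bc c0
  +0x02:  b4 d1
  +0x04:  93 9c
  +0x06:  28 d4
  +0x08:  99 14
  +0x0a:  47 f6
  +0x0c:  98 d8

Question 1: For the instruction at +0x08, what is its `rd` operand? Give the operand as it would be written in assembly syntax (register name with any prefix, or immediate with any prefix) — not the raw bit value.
R4

+0x08: 99 14 ⇒ word 0x9914 (big)
  op=0x9914>>10=0x26 ⇒ cpy (RR)
  rd: (w>>6)&0xf=0x4 → R4
  rs: (w>>2)&0xf=0x5 → R5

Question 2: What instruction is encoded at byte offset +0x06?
cmp R3, R5

[06] 28 d4 → 0x28d4
  opcode bits[15:10]=0xa: cmp/RR
  rd@[9:6]=0x3 ⇒ R3
  rs@[5:2]=0x5 ⇒ R5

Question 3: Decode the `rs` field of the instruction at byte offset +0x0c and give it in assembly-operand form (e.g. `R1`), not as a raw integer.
R6

+0x0c: 98 d8 ⇒ word 0x98d8 (big)
  top 6b → 0x26 → cpy [RR]
  rd@[9:6]=0x3 ⇒ R3
  rs@[5:2]=0x6 ⇒ R6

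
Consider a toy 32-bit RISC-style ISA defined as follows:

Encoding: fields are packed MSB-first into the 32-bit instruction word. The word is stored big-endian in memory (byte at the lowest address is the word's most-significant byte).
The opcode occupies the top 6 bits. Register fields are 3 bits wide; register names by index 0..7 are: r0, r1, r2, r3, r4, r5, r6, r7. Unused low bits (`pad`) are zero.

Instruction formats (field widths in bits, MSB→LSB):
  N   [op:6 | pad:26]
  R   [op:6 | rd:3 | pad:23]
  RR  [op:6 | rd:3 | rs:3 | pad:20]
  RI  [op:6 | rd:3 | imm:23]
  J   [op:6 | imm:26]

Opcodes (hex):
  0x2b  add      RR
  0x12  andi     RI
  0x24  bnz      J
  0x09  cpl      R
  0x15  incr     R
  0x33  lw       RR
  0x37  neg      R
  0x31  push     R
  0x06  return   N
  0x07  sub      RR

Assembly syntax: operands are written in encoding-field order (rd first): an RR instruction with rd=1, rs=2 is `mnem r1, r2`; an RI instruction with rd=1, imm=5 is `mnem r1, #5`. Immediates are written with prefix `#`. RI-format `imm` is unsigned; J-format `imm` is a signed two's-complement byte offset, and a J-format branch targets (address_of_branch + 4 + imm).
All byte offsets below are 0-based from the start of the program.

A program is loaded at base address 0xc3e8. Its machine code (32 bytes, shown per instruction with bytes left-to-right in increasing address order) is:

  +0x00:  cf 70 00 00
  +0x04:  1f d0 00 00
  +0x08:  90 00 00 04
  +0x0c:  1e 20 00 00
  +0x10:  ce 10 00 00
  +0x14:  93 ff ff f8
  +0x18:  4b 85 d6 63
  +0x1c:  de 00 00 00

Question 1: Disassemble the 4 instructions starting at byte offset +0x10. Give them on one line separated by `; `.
lw r4, r1; bnz #-8; andi r7, #382563; neg r4

off 0x10: read ce 10 00 00 as big → 0xce100000
  opcode bits[31:26]=0x33: lw/RR
  rd@[25:23]=0x4 ⇒ r4
  rs@[22:20]=0x1 ⇒ r1
off 0x14: read 93 ff ff f8 as big → 0x93fffff8
  opcode bits[31:26]=0x24: bnz/J
  imm@[25:0]=0x3fffff8 (s26→-8) ⇒ #-8
off 0x18: read 4b 85 d6 63 as big → 0x4b85d663
  opcode bits[31:26]=0x12: andi/RI
  rd@[25:23]=0x7 ⇒ r7
  imm@[22:0]=0x5d663 ⇒ #382563
off 0x1c: read de 00 00 00 as big → 0xde000000
  opcode bits[31:26]=0x37: neg/R
  rd@[25:23]=0x4 ⇒ r4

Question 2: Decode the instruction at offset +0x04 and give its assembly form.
@+04  big-endian(1f d0 00 00) = 0x1fd00000
  op=0x1fd00000>>26=0x7 ⇒ sub (RR)
  rd: (w>>23)&0x7=0x7 → r7
  rs: (w>>20)&0x7=0x5 → r5

sub r7, r5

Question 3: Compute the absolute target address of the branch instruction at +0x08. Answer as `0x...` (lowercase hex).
+0x08: 90 00 00 04 ⇒ word 0x90000004 (big)
  op=0x90000004>>26=0x24 ⇒ bnz (J)
  imm: (w>>0)&0x3ffffff=0x4 → #4
  target = base 0xc3e8 + off 0x08 + 4 + imm 4 = 0xc3f8

0xc3f8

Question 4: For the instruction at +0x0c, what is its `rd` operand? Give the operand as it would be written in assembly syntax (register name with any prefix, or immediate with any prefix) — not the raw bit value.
r4

off 0x0c: read 1e 20 00 00 as big → 0x1e200000
  top 6b → 0x7 → sub [RR]
  [25:23] rd=4 = r4
  [22:20] rs=2 = r2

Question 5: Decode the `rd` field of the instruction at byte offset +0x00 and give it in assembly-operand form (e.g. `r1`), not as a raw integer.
r6

[00] cf 70 00 00 → 0xcf700000
  op=0xcf700000>>26=0x33 ⇒ lw (RR)
  rd: (w>>23)&0x7=0x6 → r6
  rs: (w>>20)&0x7=0x7 → r7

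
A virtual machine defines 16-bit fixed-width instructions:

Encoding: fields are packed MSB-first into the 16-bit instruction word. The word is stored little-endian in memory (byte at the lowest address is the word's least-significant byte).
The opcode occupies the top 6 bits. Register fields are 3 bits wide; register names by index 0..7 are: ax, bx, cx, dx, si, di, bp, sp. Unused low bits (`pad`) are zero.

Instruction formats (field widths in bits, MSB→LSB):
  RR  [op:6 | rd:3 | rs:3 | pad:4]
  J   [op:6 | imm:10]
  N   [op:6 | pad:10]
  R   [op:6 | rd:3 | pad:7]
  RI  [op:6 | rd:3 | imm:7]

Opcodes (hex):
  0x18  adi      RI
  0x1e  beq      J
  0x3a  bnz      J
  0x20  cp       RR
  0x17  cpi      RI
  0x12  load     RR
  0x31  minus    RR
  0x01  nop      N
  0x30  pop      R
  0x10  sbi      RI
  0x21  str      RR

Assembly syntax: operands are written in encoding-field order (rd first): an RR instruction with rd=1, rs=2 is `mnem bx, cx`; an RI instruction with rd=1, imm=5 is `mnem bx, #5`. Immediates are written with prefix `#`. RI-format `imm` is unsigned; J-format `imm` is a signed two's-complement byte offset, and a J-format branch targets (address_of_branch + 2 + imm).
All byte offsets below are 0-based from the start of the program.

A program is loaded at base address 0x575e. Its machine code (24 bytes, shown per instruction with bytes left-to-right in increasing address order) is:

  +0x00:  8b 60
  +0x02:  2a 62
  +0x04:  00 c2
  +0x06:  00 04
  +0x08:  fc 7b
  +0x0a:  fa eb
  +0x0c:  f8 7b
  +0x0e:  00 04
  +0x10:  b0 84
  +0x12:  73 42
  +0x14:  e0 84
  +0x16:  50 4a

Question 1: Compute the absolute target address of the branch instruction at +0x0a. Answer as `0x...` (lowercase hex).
0x5764

@+0a  little-endian(fa eb) = 0xebfa
  opcode bits[15:10]=0x3a: bnz/J
  imm@[9:0]=0x3fa (s10→-6) ⇒ #-6
  target = base 0x575e + off 0x0a + 2 + imm -6 = 0x5764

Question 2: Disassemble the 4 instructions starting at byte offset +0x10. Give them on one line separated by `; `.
str bx, dx; sbi si, #115; str bx, bp; load si, di

[10] b0 84 → 0x84b0
  opcode bits[15:10]=0x21: str/RR
  [9:7] rd=1 = bx
  [6:4] rs=3 = dx
[12] 73 42 → 0x4273
  opcode bits[15:10]=0x10: sbi/RI
  [9:7] rd=4 = si
  [6:0] imm=115 = #115
[14] e0 84 → 0x84e0
  opcode bits[15:10]=0x21: str/RR
  [9:7] rd=1 = bx
  [6:4] rs=6 = bp
[16] 50 4a → 0x4a50
  opcode bits[15:10]=0x12: load/RR
  [9:7] rd=4 = si
  [6:4] rs=5 = di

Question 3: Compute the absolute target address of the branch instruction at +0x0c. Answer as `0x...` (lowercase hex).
0x5764

off 0x0c: read f8 7b as little → 0x7bf8
  top 6b → 0x1e → beq [J]
  [9:0] imm=1016 (s10→-8) = #-8
  target = base 0x575e + off 0x0c + 2 + imm -8 = 0x5764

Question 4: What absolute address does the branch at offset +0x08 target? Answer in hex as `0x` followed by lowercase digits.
[08] fc 7b → 0x7bfc
  opcode bits[15:10]=0x1e: beq/J
  imm@[9:0]=0x3fc (s10→-4) ⇒ #-4
  target = base 0x575e + off 0x08 + 2 + imm -4 = 0x5764

0x5764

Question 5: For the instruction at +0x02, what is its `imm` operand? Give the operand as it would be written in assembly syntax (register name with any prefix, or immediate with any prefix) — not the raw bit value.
#42

@+02  little-endian(2a 62) = 0x622a
  opcode bits[15:10]=0x18: adi/RI
  rd@[9:7]=0x4 ⇒ si
  imm@[6:0]=0x2a ⇒ #42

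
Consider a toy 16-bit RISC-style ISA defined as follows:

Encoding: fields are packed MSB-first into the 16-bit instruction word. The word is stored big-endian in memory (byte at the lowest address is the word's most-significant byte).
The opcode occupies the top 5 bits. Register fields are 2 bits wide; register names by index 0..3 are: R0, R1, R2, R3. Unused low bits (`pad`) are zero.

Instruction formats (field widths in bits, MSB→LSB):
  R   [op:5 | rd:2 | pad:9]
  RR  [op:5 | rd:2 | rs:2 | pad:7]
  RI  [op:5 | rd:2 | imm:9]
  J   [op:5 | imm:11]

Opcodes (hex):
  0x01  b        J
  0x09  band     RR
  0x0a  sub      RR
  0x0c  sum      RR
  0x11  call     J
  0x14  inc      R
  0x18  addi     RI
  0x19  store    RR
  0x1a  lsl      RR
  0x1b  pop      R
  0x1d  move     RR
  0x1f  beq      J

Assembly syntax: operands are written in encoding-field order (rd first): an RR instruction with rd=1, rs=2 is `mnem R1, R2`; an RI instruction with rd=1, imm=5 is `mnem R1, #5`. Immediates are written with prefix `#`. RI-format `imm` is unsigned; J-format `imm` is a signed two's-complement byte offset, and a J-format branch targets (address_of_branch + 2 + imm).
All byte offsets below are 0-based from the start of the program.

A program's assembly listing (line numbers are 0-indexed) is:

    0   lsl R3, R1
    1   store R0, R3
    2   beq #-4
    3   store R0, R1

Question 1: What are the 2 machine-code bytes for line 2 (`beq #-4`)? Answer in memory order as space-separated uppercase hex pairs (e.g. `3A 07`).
FF FC

2. beq fields op=0x1f:5|imm=-4:11 → word fffch → ff fc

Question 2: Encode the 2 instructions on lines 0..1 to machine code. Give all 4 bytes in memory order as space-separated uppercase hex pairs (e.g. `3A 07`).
L0: lsl op=0x1a:5|rd=3:2|rs=1:2|pad=0:7 ⇒ 0xd680 ⇒ big d6 80
L1: store op=0x19:5|rd=0:2|rs=3:2|pad=0:7 ⇒ 0xc980 ⇒ big c9 80

D6 80 C9 80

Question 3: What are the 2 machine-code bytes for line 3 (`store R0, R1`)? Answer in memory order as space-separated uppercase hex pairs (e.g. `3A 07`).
3. store fields op=0x19:5|rd=0:2|rs=1:2|pad=0:7 → word c880h → c8 80

C8 80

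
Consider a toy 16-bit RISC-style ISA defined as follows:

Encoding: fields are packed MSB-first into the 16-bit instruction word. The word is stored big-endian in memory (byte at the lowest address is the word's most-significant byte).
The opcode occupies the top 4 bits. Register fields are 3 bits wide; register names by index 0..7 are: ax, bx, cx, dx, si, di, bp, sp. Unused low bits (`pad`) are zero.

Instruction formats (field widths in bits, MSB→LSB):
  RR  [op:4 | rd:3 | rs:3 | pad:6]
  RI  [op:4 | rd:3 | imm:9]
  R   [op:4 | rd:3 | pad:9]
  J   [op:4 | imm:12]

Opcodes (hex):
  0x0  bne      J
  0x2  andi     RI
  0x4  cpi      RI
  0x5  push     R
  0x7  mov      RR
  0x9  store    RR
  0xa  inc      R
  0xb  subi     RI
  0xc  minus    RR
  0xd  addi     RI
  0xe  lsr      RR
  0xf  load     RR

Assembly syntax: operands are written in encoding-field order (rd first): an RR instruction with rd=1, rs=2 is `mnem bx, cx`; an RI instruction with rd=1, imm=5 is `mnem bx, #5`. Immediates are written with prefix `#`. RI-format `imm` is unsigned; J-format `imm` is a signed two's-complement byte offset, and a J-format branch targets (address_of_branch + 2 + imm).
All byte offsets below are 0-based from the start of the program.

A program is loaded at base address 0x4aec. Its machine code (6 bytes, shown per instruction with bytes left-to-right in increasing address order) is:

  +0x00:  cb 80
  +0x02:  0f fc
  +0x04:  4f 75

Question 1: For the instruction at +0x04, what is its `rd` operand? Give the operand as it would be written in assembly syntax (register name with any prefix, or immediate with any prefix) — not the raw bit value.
sp

off 0x04: read 4f 75 as big → 0x4f75
  opcode bits[15:12]=0x4: cpi/RI
  rd@[11:9]=0x7 ⇒ sp
  imm@[8:0]=0x175 ⇒ #373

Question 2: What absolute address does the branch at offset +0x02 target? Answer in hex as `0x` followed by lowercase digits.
+0x02: 0f fc ⇒ word 0x0ffc (big)
  top 4b → 0x0 → bne [J]
  imm: (w>>0)&0xfff=0xffc (s12→-4) → #-4
  target = base 0x4aec + off 0x02 + 2 + imm -4 = 0x4aec

0x4aec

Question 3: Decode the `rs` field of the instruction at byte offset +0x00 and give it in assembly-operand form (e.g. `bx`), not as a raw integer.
bp

off 0x00: read cb 80 as big → 0xcb80
  top 4b → 0xc → minus [RR]
  rd: (w>>9)&0x7=0x5 → di
  rs: (w>>6)&0x7=0x6 → bp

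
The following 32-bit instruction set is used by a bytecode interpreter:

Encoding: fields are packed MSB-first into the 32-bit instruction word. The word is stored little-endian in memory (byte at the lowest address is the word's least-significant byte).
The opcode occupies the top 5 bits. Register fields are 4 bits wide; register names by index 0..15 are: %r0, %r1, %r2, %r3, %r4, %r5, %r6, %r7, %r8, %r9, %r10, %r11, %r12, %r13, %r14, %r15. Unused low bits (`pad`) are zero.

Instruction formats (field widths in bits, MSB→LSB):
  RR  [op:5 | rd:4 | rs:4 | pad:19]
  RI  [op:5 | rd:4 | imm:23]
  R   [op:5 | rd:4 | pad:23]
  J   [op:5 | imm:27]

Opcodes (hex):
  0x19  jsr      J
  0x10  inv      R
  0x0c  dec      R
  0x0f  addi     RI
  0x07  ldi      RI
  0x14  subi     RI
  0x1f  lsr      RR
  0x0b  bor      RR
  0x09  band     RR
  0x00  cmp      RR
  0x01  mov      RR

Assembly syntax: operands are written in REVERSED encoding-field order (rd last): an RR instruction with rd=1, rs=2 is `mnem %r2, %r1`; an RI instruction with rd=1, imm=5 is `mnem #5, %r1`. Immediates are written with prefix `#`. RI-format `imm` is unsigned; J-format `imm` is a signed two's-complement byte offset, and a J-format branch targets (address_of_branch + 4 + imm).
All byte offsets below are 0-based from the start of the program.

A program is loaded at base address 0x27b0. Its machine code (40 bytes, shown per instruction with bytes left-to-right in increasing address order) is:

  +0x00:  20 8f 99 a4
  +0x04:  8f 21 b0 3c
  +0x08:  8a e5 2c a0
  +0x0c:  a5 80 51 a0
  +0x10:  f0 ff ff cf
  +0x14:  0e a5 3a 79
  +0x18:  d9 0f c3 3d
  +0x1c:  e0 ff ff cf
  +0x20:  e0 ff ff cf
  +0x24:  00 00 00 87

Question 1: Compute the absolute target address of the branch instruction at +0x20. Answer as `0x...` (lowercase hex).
@+20  little-endian(e0 ff ff cf) = 0xcfffffe0
  top 5b → 0x19 → jsr [J]
  imm@[26:0]=0x7ffffe0 (s27→-32) ⇒ #-32
  target = base 0x27b0 + off 0x20 + 4 + imm -32 = 0x27b4

0x27b4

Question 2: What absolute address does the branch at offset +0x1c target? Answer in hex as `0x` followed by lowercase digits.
0x27b0

[1c] e0 ff ff cf → 0xcfffffe0
  opcode bits[31:27]=0x19: jsr/J
  imm: (w>>0)&0x7ffffff=0x7ffffe0 (s27→-32) → #-32
  target = base 0x27b0 + off 0x1c + 4 + imm -32 = 0x27b0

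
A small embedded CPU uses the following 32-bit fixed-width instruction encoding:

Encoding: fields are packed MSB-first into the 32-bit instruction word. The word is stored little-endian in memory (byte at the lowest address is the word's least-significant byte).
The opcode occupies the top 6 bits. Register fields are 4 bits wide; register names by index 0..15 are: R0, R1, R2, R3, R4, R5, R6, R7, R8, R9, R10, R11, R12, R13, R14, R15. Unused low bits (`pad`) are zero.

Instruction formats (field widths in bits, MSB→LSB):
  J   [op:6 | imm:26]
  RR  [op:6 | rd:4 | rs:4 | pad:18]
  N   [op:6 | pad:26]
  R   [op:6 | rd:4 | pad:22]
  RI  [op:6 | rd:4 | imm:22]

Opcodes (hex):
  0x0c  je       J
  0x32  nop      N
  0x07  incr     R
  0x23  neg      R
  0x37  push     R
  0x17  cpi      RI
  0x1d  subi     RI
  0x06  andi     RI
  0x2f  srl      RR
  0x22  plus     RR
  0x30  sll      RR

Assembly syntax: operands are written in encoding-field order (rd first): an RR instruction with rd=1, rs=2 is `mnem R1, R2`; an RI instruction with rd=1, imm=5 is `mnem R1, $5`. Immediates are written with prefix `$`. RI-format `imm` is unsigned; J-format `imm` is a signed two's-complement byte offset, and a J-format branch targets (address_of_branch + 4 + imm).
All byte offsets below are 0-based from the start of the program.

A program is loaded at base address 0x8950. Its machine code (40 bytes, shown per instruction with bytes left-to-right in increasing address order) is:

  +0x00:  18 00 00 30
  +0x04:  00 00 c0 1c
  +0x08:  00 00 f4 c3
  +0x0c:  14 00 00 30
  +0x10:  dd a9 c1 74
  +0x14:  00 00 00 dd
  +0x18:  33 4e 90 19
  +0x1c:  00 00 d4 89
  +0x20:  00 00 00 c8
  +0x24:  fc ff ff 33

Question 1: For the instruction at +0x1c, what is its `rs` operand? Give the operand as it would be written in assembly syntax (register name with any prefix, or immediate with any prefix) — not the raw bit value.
R5

@+1c  little-endian(00 00 d4 89) = 0x89d40000
  opcode bits[31:26]=0x22: plus/RR
  rd@[25:22]=0x7 ⇒ R7
  rs@[21:18]=0x5 ⇒ R5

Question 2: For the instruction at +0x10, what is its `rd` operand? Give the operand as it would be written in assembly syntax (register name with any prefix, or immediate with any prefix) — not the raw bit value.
off 0x10: read dd a9 c1 74 as little → 0x74c1a9dd
  op=0x74c1a9dd>>26=0x1d ⇒ subi (RI)
  rd: (w>>22)&0xf=0x3 → R3
  imm: (w>>0)&0x3fffff=0x1a9dd → $109021

R3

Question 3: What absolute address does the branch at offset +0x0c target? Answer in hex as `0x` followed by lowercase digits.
0x8974

off 0x0c: read 14 00 00 30 as little → 0x30000014
  op=0x30000014>>26=0xc ⇒ je (J)
  imm: (w>>0)&0x3ffffff=0x14 → $20
  target = base 0x8950 + off 0x0c + 4 + imm 20 = 0x8974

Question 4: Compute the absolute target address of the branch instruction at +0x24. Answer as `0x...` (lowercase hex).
0x8974

off 0x24: read fc ff ff 33 as little → 0x33fffffc
  top 6b → 0xc → je [J]
  [25:0] imm=67108860 (s26→-4) = $-4
  target = base 0x8950 + off 0x24 + 4 + imm -4 = 0x8974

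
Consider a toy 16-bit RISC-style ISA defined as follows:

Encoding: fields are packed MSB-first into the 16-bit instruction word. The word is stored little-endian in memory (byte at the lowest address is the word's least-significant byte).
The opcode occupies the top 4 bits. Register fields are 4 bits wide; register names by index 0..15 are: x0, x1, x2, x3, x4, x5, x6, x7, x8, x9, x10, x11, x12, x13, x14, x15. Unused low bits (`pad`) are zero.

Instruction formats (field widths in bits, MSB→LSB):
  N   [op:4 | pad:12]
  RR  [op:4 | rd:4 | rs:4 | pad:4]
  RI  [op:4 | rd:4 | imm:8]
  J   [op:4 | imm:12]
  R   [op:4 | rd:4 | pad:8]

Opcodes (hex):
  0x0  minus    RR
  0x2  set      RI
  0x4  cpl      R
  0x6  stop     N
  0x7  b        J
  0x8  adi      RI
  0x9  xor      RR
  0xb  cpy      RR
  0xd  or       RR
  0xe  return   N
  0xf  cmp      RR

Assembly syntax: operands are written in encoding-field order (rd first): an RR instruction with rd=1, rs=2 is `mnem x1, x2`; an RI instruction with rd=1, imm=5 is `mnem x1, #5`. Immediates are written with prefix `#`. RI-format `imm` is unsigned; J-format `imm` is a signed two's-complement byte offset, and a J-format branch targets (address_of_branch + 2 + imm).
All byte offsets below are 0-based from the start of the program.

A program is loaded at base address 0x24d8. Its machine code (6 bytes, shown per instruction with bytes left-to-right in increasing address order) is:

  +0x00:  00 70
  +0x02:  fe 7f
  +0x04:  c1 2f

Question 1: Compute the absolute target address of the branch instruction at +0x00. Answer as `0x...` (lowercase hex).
+0x00: 00 70 ⇒ word 0x7000 (little)
  op=0x7000>>12=0x7 ⇒ b (J)
  imm: (w>>0)&0xfff=0x0 → #0
  target = base 0x24d8 + off 0x00 + 2 + imm 0 = 0x24da

0x24da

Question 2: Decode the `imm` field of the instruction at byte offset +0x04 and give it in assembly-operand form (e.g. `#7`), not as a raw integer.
[04] c1 2f → 0x2fc1
  op=0x2fc1>>12=0x2 ⇒ set (RI)
  rd@[11:8]=0xf ⇒ x15
  imm@[7:0]=0xc1 ⇒ #193

#193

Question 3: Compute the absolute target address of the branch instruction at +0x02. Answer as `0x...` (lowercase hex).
[02] fe 7f → 0x7ffe
  top 4b → 0x7 → b [J]
  imm@[11:0]=0xffe (s12→-2) ⇒ #-2
  target = base 0x24d8 + off 0x02 + 2 + imm -2 = 0x24da

0x24da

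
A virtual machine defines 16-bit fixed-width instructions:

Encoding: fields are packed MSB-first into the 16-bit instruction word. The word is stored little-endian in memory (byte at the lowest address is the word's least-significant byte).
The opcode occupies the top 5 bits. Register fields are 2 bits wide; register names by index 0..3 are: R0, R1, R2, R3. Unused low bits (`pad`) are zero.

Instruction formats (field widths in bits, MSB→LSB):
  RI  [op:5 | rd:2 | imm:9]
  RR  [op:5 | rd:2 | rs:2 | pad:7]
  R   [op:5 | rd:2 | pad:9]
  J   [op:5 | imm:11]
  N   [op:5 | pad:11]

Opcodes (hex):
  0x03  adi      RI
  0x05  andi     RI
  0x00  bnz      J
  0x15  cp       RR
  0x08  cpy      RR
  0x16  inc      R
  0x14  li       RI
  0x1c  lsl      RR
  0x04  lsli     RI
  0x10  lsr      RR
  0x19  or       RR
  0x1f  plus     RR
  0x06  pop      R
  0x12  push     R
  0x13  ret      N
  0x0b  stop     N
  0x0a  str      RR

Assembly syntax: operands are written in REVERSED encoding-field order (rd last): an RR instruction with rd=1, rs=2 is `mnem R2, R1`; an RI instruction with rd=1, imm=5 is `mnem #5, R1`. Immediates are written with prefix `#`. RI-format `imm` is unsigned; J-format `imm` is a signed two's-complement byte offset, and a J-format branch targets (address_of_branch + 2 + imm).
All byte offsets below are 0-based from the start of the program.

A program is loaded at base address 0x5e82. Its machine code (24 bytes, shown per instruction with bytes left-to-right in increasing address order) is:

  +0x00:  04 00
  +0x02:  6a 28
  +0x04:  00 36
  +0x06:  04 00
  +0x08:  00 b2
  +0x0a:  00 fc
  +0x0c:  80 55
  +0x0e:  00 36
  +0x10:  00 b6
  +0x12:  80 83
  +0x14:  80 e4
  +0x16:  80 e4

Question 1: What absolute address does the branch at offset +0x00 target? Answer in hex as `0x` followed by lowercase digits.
[00] 04 00 → 0x0004
  top 5b → 0x0 → bnz [J]
  imm: (w>>0)&0x7ff=0x4 → #4
  target = base 0x5e82 + off 0x00 + 2 + imm 4 = 0x5e88

0x5e88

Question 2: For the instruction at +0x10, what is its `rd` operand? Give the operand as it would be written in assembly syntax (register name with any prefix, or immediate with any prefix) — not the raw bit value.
R3

@+10  little-endian(00 b6) = 0xb600
  top 5b → 0x16 → inc [R]
  rd: (w>>9)&0x3=0x3 → R3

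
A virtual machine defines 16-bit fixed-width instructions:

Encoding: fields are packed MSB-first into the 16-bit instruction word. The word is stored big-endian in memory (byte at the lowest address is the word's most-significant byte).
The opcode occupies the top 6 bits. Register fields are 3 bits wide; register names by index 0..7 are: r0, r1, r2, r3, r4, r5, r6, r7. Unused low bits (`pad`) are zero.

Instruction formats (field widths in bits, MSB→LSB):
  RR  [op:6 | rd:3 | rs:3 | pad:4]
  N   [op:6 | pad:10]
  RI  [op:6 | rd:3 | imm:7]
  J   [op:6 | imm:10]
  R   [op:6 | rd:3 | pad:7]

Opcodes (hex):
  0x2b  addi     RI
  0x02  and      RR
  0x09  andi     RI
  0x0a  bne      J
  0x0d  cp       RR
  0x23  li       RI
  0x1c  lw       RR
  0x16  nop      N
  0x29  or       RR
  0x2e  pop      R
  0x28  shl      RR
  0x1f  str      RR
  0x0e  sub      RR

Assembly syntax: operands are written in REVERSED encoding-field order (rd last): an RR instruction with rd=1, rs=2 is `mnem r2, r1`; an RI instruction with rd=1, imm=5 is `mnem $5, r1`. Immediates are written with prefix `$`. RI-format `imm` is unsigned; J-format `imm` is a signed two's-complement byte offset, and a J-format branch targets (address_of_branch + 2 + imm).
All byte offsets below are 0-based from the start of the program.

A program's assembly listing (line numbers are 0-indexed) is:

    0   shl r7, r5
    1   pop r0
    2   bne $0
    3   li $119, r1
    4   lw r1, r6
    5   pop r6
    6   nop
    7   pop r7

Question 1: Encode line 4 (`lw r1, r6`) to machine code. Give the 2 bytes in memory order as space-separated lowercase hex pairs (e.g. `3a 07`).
4. lw fields op=0x1c:6|rd=6:3|rs=1:3|pad=0:4 → word 7310h → 73 10

73 10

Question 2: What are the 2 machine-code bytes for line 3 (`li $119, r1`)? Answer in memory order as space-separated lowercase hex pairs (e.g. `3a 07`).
3. li fields op=0x23:6|rd=1:3|imm=119:7 → word 8cf7h → 8c f7

8c f7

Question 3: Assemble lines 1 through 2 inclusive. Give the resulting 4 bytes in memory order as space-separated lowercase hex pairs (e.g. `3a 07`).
L1: pop op=0x2e:6|rd=0:3|pad=0:7 ⇒ 0xb800 ⇒ big b8 00
L2: bne op=0xa:6|imm=0:10 ⇒ 0x2800 ⇒ big 28 00

b8 00 28 00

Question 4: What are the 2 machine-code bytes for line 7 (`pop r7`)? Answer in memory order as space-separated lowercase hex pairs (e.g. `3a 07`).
bb 80

7. pop fields op=0x2e:6|rd=7:3|pad=0:7 → word bb80h → bb 80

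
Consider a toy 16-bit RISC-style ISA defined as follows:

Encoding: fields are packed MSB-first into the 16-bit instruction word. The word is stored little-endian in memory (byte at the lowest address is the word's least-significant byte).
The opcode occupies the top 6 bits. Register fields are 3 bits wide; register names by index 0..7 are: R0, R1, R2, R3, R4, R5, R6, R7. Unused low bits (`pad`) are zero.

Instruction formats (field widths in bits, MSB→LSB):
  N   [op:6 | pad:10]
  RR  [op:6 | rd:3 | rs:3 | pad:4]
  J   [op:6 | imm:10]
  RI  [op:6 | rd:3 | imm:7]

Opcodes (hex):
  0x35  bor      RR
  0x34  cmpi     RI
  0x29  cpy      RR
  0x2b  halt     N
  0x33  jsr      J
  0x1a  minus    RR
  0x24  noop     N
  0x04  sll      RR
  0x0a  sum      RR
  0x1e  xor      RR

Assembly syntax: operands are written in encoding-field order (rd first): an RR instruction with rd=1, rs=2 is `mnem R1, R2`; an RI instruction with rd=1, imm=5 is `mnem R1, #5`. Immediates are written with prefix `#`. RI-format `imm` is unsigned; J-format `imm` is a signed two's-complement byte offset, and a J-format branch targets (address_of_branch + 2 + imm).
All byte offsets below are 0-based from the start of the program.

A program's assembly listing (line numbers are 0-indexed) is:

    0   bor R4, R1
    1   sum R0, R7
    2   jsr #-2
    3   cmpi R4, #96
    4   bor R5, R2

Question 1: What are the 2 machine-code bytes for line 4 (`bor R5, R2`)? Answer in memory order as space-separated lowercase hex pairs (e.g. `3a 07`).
4. bor fields op=0x35:6|rd=5:3|rs=2:3|pad=0:4 → word d6a0h → a0 d6

a0 d6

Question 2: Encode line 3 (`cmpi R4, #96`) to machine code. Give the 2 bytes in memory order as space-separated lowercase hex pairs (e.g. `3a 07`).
3. cmpi fields op=0x34:6|rd=4:3|imm=96:7 → word d260h → 60 d2

60 d2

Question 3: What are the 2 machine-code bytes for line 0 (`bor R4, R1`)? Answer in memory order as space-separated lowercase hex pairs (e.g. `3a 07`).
line 0 (bor): pack op=0x35:6|rd=4:3|rs=1:3|pad=0:4 = 0xd610; little→ 10 d6

10 d6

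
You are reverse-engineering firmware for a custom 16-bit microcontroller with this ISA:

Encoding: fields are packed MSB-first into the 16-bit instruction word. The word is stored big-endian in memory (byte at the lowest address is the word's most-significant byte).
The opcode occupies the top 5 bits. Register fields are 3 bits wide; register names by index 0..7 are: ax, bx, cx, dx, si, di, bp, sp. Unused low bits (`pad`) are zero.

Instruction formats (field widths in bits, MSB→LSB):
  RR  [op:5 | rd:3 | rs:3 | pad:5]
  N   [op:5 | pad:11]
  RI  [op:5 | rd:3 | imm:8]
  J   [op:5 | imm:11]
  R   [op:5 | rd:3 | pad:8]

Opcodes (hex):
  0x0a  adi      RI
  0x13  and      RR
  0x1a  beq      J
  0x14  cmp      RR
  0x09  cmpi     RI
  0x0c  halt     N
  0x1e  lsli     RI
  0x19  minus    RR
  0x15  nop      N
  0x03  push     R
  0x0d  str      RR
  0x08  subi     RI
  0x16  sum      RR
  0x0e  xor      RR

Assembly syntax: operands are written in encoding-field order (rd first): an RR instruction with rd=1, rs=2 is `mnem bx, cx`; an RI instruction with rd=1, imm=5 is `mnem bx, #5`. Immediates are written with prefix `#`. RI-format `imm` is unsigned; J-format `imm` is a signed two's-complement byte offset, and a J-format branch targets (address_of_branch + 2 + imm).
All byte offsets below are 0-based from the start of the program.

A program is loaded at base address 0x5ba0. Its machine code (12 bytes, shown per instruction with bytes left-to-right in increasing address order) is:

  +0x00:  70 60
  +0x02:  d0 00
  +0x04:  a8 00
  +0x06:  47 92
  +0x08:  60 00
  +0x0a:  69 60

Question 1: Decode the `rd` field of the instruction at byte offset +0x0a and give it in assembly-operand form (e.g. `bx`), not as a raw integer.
bx

off 0x0a: read 69 60 as big → 0x6960
  op=0x6960>>11=0xd ⇒ str (RR)
  [10:8] rd=1 = bx
  [7:5] rs=3 = dx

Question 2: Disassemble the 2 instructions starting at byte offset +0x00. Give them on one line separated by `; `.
off 0x00: read 70 60 as big → 0x7060
  op=0x7060>>11=0xe ⇒ xor (RR)
  rd: (w>>8)&0x7=0x0 → ax
  rs: (w>>5)&0x7=0x3 → dx
off 0x02: read d0 00 as big → 0xd000
  op=0xd000>>11=0x1a ⇒ beq (J)
  imm: (w>>0)&0x7ff=0x0 → #0

xor ax, dx; beq #0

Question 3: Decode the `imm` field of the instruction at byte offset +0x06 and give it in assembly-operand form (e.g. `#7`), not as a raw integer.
[06] 47 92 → 0x4792
  op=0x4792>>11=0x8 ⇒ subi (RI)
  rd@[10:8]=0x7 ⇒ sp
  imm@[7:0]=0x92 ⇒ #146

#146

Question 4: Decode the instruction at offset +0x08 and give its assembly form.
[08] 60 00 → 0x6000
  opcode bits[15:11]=0xc: halt/N

halt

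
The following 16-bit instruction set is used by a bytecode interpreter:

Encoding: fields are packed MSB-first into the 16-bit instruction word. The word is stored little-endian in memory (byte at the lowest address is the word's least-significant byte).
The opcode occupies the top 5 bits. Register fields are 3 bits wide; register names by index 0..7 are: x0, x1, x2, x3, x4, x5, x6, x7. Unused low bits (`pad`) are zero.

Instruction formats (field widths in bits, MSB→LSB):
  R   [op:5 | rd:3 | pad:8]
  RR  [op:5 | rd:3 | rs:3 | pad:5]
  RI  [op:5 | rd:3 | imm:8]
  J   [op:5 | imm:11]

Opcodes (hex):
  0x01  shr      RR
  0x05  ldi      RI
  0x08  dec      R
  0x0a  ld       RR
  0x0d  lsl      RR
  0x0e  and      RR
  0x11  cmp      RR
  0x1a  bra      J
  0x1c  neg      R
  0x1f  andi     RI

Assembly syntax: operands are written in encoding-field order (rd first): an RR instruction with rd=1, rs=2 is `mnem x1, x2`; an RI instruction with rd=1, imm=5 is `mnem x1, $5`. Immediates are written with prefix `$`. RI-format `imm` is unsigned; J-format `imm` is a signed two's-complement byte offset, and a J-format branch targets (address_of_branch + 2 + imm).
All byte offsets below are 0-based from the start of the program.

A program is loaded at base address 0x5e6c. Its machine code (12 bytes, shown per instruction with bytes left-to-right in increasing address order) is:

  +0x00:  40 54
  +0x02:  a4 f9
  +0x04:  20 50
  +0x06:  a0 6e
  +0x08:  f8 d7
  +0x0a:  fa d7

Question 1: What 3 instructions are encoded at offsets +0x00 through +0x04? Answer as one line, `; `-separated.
ld x4, x2; andi x1, $164; ld x0, x1

[00] 40 54 → 0x5440
  top 5b → 0xa → ld [RR]
  [10:8] rd=4 = x4
  [7:5] rs=2 = x2
[02] a4 f9 → 0xf9a4
  top 5b → 0x1f → andi [RI]
  [10:8] rd=1 = x1
  [7:0] imm=164 = $164
[04] 20 50 → 0x5020
  top 5b → 0xa → ld [RR]
  [10:8] rd=0 = x0
  [7:5] rs=1 = x1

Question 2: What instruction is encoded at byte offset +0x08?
bra $-8

off 0x08: read f8 d7 as little → 0xd7f8
  op=0xd7f8>>11=0x1a ⇒ bra (J)
  imm: (w>>0)&0x7ff=0x7f8 (s11→-8) → $-8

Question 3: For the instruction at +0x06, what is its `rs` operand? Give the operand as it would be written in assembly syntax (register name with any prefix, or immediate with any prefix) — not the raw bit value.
[06] a0 6e → 0x6ea0
  op=0x6ea0>>11=0xd ⇒ lsl (RR)
  [10:8] rd=6 = x6
  [7:5] rs=5 = x5

x5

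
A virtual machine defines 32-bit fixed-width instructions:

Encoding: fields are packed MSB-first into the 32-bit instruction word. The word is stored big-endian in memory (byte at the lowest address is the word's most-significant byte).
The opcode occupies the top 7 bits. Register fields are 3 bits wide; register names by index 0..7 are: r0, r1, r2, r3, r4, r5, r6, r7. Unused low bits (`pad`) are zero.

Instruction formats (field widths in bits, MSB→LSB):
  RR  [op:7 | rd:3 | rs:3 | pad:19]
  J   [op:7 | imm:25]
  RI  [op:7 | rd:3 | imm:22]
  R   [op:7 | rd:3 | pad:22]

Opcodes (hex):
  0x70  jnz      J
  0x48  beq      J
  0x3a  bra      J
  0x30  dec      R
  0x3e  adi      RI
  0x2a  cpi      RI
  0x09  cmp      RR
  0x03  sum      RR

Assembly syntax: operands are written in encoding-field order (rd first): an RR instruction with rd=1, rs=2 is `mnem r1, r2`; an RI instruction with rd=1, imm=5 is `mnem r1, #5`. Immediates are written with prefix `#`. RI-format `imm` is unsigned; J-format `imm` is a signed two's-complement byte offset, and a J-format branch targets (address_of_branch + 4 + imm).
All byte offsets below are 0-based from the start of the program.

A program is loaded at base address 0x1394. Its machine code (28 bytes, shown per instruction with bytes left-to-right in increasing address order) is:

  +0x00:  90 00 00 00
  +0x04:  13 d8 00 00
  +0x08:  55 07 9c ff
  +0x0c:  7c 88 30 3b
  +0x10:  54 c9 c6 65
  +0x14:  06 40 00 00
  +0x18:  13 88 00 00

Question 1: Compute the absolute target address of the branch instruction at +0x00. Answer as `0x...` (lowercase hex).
0x1398

@+00  big-endian(90 00 00 00) = 0x90000000
  top 7b → 0x48 → beq [J]
  [24:0] imm=0 = #0
  target = base 0x1394 + off 0x00 + 4 + imm 0 = 0x1398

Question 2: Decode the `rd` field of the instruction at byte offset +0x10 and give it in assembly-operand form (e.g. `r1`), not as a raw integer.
r3

off 0x10: read 54 c9 c6 65 as big → 0x54c9c665
  top 7b → 0x2a → cpi [RI]
  rd@[24:22]=0x3 ⇒ r3
  imm@[21:0]=0x9c665 ⇒ #640613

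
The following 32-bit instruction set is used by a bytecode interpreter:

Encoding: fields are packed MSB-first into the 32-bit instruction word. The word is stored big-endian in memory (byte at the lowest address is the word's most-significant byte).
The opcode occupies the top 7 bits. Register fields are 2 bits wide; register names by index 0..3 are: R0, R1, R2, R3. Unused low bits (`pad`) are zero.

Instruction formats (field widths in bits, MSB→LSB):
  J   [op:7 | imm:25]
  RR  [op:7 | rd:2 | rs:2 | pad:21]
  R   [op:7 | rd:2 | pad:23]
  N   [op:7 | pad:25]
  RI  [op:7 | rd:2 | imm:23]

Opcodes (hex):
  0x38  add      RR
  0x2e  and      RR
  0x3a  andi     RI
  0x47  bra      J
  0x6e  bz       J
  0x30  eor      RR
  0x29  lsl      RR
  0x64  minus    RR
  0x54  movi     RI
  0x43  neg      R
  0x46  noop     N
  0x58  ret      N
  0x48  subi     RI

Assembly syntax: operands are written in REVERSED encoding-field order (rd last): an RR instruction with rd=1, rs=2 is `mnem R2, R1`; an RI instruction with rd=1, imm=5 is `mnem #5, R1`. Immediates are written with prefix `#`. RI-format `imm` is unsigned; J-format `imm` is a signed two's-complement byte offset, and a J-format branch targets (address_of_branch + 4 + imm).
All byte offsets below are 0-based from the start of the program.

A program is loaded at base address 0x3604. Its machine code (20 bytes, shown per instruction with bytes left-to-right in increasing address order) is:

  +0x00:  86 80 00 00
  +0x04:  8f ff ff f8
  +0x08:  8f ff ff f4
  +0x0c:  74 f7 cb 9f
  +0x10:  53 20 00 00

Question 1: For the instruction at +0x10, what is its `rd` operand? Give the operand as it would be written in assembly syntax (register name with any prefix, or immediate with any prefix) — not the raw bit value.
off 0x10: read 53 20 00 00 as big → 0x53200000
  opcode bits[31:25]=0x29: lsl/RR
  rd: (w>>23)&0x3=0x2 → R2
  rs: (w>>21)&0x3=0x1 → R1

R2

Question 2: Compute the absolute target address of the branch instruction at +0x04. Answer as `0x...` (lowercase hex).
off 0x04: read 8f ff ff f8 as big → 0x8ffffff8
  top 7b → 0x47 → bra [J]
  imm@[24:0]=0x1fffff8 (s25→-8) ⇒ #-8
  target = base 0x3604 + off 0x04 + 4 + imm -8 = 0x3604

0x3604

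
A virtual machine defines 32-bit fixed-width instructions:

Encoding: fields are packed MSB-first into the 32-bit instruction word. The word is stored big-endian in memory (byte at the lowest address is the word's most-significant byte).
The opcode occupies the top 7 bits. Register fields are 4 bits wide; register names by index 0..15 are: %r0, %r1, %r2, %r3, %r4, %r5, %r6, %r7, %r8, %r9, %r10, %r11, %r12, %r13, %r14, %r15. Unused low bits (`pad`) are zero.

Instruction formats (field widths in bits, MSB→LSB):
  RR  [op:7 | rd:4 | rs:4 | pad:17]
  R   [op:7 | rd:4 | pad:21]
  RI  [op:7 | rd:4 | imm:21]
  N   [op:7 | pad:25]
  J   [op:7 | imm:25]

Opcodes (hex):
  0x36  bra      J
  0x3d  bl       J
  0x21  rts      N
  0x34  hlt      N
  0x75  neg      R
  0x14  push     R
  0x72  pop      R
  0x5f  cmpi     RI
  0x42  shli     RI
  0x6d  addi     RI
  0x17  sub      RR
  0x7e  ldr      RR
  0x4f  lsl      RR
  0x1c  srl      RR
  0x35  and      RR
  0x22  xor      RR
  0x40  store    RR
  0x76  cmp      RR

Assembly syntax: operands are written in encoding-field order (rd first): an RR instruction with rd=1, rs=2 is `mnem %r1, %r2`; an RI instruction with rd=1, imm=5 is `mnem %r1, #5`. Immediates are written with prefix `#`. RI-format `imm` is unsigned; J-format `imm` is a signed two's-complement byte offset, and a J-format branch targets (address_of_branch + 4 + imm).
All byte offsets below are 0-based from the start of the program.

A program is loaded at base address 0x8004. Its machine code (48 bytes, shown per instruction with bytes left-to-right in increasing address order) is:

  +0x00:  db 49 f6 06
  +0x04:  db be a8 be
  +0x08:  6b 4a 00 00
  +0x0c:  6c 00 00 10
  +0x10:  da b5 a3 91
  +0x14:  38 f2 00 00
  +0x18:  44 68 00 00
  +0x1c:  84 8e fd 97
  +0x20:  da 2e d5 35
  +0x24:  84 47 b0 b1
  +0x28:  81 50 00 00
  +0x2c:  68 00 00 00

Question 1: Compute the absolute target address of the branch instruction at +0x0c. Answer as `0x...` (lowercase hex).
0x8024

[0c] 6c 00 00 10 → 0x6c000010
  opcode bits[31:25]=0x36: bra/J
  [24:0] imm=16 = #16
  target = base 0x8004 + off 0x0c + 4 + imm 16 = 0x8024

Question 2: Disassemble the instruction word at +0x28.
@+28  big-endian(81 50 00 00) = 0x81500000
  op=0x81500000>>25=0x40 ⇒ store (RR)
  [24:21] rd=10 = %r10
  [20:17] rs=8 = %r8

store %r10, %r8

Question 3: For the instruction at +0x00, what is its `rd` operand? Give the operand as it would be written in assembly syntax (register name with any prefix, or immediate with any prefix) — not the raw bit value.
[00] db 49 f6 06 → 0xdb49f606
  op=0xdb49f606>>25=0x6d ⇒ addi (RI)
  rd: (w>>21)&0xf=0xa → %r10
  imm: (w>>0)&0x1fffff=0x9f606 → #652806

%r10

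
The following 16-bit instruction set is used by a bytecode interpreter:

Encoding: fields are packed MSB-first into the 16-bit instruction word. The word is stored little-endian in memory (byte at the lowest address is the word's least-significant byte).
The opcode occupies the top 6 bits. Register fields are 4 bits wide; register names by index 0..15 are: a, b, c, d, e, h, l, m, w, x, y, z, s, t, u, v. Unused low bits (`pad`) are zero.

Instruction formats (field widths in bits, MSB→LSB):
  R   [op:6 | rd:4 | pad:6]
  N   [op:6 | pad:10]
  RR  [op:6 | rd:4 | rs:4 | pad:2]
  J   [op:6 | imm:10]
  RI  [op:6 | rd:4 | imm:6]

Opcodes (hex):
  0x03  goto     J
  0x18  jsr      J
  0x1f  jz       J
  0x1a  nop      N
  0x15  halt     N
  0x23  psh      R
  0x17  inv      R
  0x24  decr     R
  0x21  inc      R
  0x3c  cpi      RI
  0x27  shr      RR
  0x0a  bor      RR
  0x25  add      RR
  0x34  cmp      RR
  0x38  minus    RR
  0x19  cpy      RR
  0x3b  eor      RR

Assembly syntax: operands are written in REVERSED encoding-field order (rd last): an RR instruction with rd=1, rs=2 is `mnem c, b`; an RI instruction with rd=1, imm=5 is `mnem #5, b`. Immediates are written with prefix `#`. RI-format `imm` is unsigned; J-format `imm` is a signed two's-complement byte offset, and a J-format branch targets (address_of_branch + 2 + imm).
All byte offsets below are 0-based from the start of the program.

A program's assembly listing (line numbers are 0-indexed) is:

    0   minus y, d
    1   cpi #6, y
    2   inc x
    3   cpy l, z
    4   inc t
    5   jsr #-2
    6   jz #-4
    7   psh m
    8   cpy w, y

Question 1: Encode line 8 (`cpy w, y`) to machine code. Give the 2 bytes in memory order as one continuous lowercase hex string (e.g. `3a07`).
a066

line 8 (cpy): pack op=0x19:6|rd=10:4|rs=8:4|pad=0:2 = 0x66a0; little→ a0 66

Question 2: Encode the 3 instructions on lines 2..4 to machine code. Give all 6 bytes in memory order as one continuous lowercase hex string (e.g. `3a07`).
4086d8664087

line 2 (inc): pack op=0x21:6|rd=9:4|pad=0:6 = 0x8640; little→ 40 86
line 3 (cpy): pack op=0x19:6|rd=11:4|rs=6:4|pad=0:2 = 0x66d8; little→ d8 66
line 4 (inc): pack op=0x21:6|rd=13:4|pad=0:6 = 0x8740; little→ 40 87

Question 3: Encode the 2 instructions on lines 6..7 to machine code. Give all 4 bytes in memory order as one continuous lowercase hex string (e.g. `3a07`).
L6: jz op=0x1f:6|imm=-4:10 ⇒ 0x7ffc ⇒ little fc 7f
L7: psh op=0x23:6|rd=7:4|pad=0:6 ⇒ 0x8dc0 ⇒ little c0 8d

fc7fc08d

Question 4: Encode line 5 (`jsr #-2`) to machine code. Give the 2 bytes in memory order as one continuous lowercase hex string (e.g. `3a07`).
fe63

L5: jsr op=0x18:6|imm=-2:10 ⇒ 0x63fe ⇒ little fe 63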